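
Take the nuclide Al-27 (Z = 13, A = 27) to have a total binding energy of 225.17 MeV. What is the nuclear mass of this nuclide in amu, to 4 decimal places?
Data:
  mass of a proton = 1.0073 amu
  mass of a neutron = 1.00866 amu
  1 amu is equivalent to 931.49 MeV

26.9744 amu

Mass defect = 225.17 MeV / (931.49 MeV/amu) = 0.241731 amu
Constituent mass = 13(1.0073) + 14(1.00866) = 27.21614 amu
Nuclear mass = 27.21614 − 0.241731 = 26.974409 amu ≈ 26.9744 amu (to 4 decimal places)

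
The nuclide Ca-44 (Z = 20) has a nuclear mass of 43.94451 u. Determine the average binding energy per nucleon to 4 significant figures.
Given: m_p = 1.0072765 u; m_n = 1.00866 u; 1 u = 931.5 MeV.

The nucleus contains 20 protons and 44 − 20 = 24 neutrons.
Mass of separated nucleons = 20(1.0072765) + 24(1.00866) = 20.1455300 + 24.20784 = 44.3533700 u
Δm = 44.3533700 − 43.94451 = 0.4088600 u
Binding energy = Δm·c² = 0.4088600 × 931.5 MeV/u = 380.853 MeV
Dividing by A = 44 gives 8.656 MeV per nucleon.

8.656 MeV/nucleon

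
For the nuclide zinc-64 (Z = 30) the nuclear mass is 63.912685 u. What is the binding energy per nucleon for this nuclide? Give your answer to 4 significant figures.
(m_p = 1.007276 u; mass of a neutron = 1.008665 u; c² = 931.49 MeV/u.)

8.736 MeV/nucleon

Z = 30, so N = A − Z = 64 − 30 = 34.
Σm = 30·m_p + 34·m_n = 30.218280 + 34.294610 = 64.512890 u
Δm = 64.512890 − 63.912685 = 0.600205 u
E_B = 0.600205 × 931.49 = 559.085 MeV
Dividing by A = 64 gives 8.736 MeV per nucleon.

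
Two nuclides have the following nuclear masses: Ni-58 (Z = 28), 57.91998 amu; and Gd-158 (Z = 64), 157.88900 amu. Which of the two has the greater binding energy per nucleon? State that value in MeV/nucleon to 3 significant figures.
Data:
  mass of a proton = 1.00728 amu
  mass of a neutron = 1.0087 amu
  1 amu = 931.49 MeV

Ni-58: Σm = 28(1.00728) + 30(1.0087) = 58.46484 amu; Δm = 0.54486 amu; E_B = 507.53 MeV; E_B/A = 8.751 MeV
Gd-158: Σm = 64(1.00728) + 94(1.0087) = 159.28372 amu; Δm = 1.39472 amu; E_B = 1299.2 MeV; E_B/A = 8.223 MeV
Ni-58 has the higher binding energy per nucleon, so it is the more tightly bound nucleus.

Ni-58; 8.75 MeV/nucleon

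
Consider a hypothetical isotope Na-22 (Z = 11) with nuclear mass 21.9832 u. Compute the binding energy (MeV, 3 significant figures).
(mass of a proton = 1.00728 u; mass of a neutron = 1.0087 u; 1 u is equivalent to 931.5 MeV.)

The nucleus contains 11 protons and 22 − 11 = 11 neutrons.
Total constituent mass: 11 × 1.00728 + 11 × 1.0087 = 22.17578 u
Δm = 22.17578 − 21.9832 = 0.19258 u
Binding energy = Δm·c² = 0.19258 × 931.5 MeV/u = 179.388 MeV

179 MeV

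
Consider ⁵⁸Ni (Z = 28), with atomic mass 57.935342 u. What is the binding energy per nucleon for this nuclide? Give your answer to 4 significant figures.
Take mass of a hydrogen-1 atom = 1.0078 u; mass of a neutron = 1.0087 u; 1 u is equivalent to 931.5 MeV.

The nucleus contains 28 protons and 58 − 28 = 30 neutrons.
Mass of separated nucleons = 28(1.0078) + 30(1.0087) = 28.2184 + 30.2610 = 58.4794 u
Mass defect Δm = 58.4794 − 57.935342 = 0.544058 u
E_B = 0.544058 × 931.5 = 506.790 MeV
Dividing by A = 58 gives 8.738 MeV per nucleon.

8.738 MeV/nucleon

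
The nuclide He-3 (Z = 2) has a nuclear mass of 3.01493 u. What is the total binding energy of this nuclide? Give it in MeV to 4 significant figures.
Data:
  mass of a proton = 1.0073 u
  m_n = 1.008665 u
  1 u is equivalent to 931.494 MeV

7.764 MeV

The nucleus contains 2 protons and 3 − 2 = 1 neutrons.
Σm = 2·m_p + 1·m_n = 2.0146 + 1.008665 = 3.023265 u
The mass defect is 3.023265 − 3.01493 = 0.008335 u.
Converting to energy: 0.008335 u × 931.494 MeV/u = 7.76400 MeV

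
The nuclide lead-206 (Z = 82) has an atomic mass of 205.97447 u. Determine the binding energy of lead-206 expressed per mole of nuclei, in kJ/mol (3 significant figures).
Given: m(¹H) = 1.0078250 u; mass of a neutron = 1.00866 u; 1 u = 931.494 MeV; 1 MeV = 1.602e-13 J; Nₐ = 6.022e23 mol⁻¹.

1.56e+11 kJ/mol

Z = 82, so N = A − Z = 206 − 82 = 124.
Σm = 82·m(¹H) + 124·m_n = 82.6416500 + 125.07384 = 207.7154900 u
Mass defect Δm = 207.7154900 − 205.97447 = 1.7410200 u
Converting to energy: 1.7410200 u × 931.494 MeV/u = 1621.75 MeV
Per nucleus in joules: 1621.75 MeV × 1.602e-13 J/MeV = 2.5980e-10 J
Per mole: 2.5980e-10 J × 6.022e23 mol⁻¹ = 1.5645e+14 J/mol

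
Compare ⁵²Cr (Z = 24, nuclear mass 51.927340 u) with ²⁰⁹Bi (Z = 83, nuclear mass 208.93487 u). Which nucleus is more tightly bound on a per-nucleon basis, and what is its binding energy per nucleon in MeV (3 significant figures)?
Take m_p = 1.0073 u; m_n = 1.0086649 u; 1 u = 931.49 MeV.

⁵²Cr; 8.79 MeV/nucleon

⁵²Cr: Σm = 24(1.0073) + 28(1.0086649) = 52.4178172 u; Δm = 0.4904772 u; E_B = 456.87 MeV; E_B/A = 8.786 MeV
²⁰⁹Bi: Σm = 83(1.0073) + 126(1.0086649) = 210.6976774 u; Δm = 1.7628074 u; E_B = 1642.04 MeV; E_B/A = 7.857 MeV
⁵²Cr has the higher binding energy per nucleon, so it is the more tightly bound nucleus.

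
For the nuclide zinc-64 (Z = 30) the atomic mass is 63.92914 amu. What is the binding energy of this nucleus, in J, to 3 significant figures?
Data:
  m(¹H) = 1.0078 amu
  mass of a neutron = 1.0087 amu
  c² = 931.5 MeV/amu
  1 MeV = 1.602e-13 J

8.96e-11 J

The nucleus contains 30 protons and 64 − 30 = 34 neutrons.
Total constituent mass: 30 × 1.0078 + 34 × 1.0087 = 64.5298 amu
Δm = 64.5298 − 63.92914 = 0.60066 amu
Binding energy = Δm·c² = 0.60066 × 931.5 MeV/amu = 559.515 MeV
In joules: 559.515 MeV × 1.602e-13 J/MeV = 8.9634e-11 J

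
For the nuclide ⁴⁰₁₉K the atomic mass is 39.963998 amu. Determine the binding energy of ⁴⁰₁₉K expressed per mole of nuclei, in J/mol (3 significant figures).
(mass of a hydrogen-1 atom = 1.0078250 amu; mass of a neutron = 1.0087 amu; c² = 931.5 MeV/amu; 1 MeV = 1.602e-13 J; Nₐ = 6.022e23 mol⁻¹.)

With 19 protons and 21 neutrons (A = 40):
Total constituent mass: 19 × 1.0078250 + 21 × 1.0087 = 40.3313750 amu
Mass defect Δm = 40.3313750 − 39.963998 = 0.3673770 amu
E_B = 0.3673770 × 931.5 = 342.212 MeV
Per nucleus in joules: 342.212 MeV × 1.602e-13 J/MeV = 5.4822e-11 J
Per mole: 5.4822e-11 J × 6.022e23 mol⁻¹ = 3.3014e+13 J/mol

3.30e+13 J/mol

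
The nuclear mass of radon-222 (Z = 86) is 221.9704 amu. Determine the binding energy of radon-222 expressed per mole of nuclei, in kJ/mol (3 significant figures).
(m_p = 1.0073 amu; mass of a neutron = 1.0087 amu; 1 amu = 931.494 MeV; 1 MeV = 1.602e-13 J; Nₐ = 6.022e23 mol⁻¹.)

With 86 protons and 136 neutrons (A = 222):
Mass of separated nucleons = 86(1.0073) + 136(1.0087) = 86.6278 + 137.1832 = 223.8110 amu
The mass defect is 223.8110 − 221.9704 = 1.8406 amu.
E_B = 1.8406 × 931.494 = 1714.51 MeV
Per nucleus in joules: 1714.51 MeV × 1.602e-13 J/MeV = 2.7466e-10 J
Per mole: 2.7466e-10 J × 6.022e23 mol⁻¹ = 1.6540e+14 J/mol

1.65e+11 kJ/mol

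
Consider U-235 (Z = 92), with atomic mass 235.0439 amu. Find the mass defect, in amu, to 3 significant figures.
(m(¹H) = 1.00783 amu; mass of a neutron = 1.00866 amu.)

Z = 92, so N = A − Z = 235 − 92 = 143.
Σm = 92·m(¹H) + 143·m_n = 92.72036 + 144.23838 = 236.95874 amu
Δm = 236.95874 − 235.0439 = 1.91484 amu

1.91 amu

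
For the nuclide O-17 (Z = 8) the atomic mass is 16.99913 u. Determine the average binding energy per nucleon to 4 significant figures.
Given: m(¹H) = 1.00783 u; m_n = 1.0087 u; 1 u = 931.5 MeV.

7.770 MeV/nucleon

Σm = 8·m(¹H) + 9·m_n = 8.06264 + 9.0783 = 17.14094 u
Mass defect Δm = 17.14094 − 16.99913 = 0.14181 u
E_B = 0.14181 × 931.5 = 132.096 MeV
Per nucleon: 132.096 / 17 = 7.770 MeV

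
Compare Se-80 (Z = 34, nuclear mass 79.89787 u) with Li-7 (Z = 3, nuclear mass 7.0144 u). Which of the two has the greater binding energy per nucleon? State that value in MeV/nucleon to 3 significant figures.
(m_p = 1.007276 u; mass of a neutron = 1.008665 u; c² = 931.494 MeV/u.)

Se-80; 8.71 MeV/nucleon

Se-80: Σm = 34(1.007276) + 46(1.008665) = 80.645974 u; Δm = 0.748104 u; E_B = 696.85 MeV; E_B/A = 8.711 MeV
Li-7: Σm = 3(1.007276) + 4(1.008665) = 7.056488 u; Δm = 0.042088 u; E_B = 39.205 MeV; E_B/A = 5.601 MeV
Se-80 has the higher binding energy per nucleon, so it is the more tightly bound nucleus.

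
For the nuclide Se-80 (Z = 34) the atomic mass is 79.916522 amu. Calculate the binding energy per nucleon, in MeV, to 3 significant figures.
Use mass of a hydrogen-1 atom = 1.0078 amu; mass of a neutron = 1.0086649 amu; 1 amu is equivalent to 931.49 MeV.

The nucleus contains 34 protons and 80 − 34 = 46 neutrons.
Total constituent mass: 34 × 1.0078 + 46 × 1.0086649 = 80.6637854 amu
Δm = 80.6637854 − 79.916522 = 0.7472634 amu
E_B = 0.7472634 × 931.49 = 696.068 MeV
Per nucleon: 696.068 / 80 = 8.701 MeV

8.70 MeV/nucleon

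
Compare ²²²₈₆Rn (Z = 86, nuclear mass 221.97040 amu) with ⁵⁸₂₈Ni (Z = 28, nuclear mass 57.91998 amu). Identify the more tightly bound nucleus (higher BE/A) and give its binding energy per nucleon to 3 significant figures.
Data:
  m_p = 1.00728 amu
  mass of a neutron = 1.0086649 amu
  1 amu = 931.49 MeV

⁵⁸₂₈Ni; 8.73 MeV/nucleon

²²²₈₆Rn: Σm = 86(1.00728) + 136(1.0086649) = 223.8045064 amu; Δm = 1.8341064 amu; E_B = 1708.5 MeV; E_B/A = 7.696 MeV
⁵⁸₂₈Ni: Σm = 28(1.00728) + 30(1.0086649) = 58.4637870 amu; Δm = 0.5438070 amu; E_B = 506.55 MeV; E_B/A = 8.734 MeV
⁵⁸₂₈Ni has the higher binding energy per nucleon, so it is the more tightly bound nucleus.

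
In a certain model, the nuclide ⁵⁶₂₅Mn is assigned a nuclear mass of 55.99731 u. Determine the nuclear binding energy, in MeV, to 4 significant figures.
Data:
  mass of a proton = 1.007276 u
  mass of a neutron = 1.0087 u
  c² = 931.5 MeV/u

423.2 MeV

Mass of separated nucleons = 25(1.007276) + 31(1.0087) = 25.181900 + 31.2697 = 56.451600 u
The mass defect is 56.451600 − 55.99731 = 0.454290 u.
Converting to energy: 0.454290 u × 931.5 MeV/u = 423.171 MeV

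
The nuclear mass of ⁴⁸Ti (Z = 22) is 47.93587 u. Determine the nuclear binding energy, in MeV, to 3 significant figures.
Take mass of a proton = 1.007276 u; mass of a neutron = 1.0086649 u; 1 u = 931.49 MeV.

419 MeV

With 22 protons and 26 neutrons (A = 48):
Σm = 22·m_p + 26·m_n = 22.160072 + 26.2252874 = 48.3853594 u
Mass defect Δm = 48.3853594 − 47.93587 = 0.4494894 u
Converting to energy: 0.4494894 u × 931.49 MeV/u = 418.695 MeV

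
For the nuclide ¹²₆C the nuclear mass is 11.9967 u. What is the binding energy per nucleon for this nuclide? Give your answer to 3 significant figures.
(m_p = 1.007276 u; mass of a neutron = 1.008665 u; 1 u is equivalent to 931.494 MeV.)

With 6 protons and 6 neutrons (A = 12):
Mass of separated nucleons = 6(1.007276) + 6(1.008665) = 6.043656 + 6.051990 = 12.095646 u
Δm = 12.095646 − 11.9967 = 0.098946 u
Binding energy = Δm·c² = 0.098946 × 931.494 MeV/u = 92.1676 MeV
Per nucleon: 92.1676 / 12 = 7.681 MeV

7.68 MeV/nucleon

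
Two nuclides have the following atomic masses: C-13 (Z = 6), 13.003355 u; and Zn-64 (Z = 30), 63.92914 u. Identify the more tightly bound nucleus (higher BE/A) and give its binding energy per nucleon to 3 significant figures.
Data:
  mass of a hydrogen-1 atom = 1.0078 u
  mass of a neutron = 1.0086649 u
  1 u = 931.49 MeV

C-13: Σm = 6(1.0078) + 7(1.0086649) = 13.1074543 u; Δm = 0.1040993 u; E_B = 96.967 MeV; E_B/A = 7.459 MeV
Zn-64: Σm = 30(1.0078) + 34(1.0086649) = 64.5286066 u; Δm = 0.5994666 u; E_B = 558.39714 MeV; E_B/A = 8.72496 MeV
Zn-64 has the higher binding energy per nucleon, so it is the more tightly bound nucleus.

Zn-64; 8.72 MeV/nucleon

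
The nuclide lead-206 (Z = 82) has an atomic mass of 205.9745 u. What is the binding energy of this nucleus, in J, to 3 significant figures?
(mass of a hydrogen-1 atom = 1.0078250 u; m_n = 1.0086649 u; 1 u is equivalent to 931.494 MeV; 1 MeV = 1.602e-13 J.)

2.60e-10 J

Mass of separated nucleons = 82(1.0078250) + 124(1.0086649) = 82.6416500 + 125.0744476 = 207.7160976 u
Δm = 207.7160976 − 205.9745 = 1.7415976 u
E_B = 1.7415976 × 931.494 = 1622.29 MeV
In joules: 1622.29 MeV × 1.602e-13 J/MeV = 2.5989e-10 J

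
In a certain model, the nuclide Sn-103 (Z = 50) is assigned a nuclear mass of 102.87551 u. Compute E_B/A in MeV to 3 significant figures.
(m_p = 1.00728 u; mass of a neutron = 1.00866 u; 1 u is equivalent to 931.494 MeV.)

The nucleus contains 50 protons and 103 − 50 = 53 neutrons.
Σm = 50·m_p + 53·m_n = 50.36400 + 53.45898 = 103.82298 u
Δm = 103.82298 − 102.87551 = 0.94747 u
E_B = 0.94747 × 931.494 = 882.563 MeV
Per nucleon: 882.563 / 103 = 8.569 MeV

8.57 MeV/nucleon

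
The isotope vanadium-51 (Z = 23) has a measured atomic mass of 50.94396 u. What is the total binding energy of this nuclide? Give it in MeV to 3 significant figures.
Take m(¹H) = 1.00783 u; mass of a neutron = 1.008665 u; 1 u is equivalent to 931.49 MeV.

446 MeV

Z = 23, so N = A − Z = 51 − 23 = 28.
Total constituent mass: 23 × 1.00783 + 28 × 1.008665 = 51.422710 u
Mass defect Δm = 51.422710 − 50.94396 = 0.478750 u
Converting to energy: 0.478750 u × 931.49 MeV/u = 445.951 MeV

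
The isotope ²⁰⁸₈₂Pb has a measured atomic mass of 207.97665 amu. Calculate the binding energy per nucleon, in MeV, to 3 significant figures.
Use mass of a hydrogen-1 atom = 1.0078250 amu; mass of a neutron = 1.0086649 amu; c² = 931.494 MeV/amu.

With 82 protons and 126 neutrons (A = 208):
Mass of separated nucleons = 82(1.0078250) + 126(1.0086649) = 82.6416500 + 127.0917774 = 209.7334274 amu
The mass defect is 209.7334274 − 207.97665 = 1.7567774 amu.
Converting to energy: 1.7567774 amu × 931.494 MeV/amu = 1636.43 MeV
Per nucleon: 1636.43 / 208 = 7.867 MeV

7.87 MeV/nucleon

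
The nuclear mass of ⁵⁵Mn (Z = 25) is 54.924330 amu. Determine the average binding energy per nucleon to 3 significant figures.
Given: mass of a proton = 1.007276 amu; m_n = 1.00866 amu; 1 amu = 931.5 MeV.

Z = 25, so N = A − Z = 55 − 25 = 30.
Total constituent mass: 25 × 1.007276 + 30 × 1.00866 = 55.441700 amu
Mass defect Δm = 55.441700 − 54.924330 = 0.517370 amu
Converting to energy: 0.517370 amu × 931.5 MeV/amu = 481.930 MeV
Dividing by A = 55 gives 8.762 MeV per nucleon.

8.76 MeV/nucleon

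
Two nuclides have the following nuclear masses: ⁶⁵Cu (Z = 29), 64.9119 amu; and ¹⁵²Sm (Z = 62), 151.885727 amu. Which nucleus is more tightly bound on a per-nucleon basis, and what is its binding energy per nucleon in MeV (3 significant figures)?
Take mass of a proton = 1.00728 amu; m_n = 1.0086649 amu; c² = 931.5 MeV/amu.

⁶⁵Cu: Σm = 29(1.00728) + 36(1.0086649) = 65.5230564 amu; Δm = 0.6111564 amu; E_B = 569.29 MeV; E_B/A = 8.758 MeV
¹⁵²Sm: Σm = 62(1.00728) + 90(1.0086649) = 153.2312010 amu; Δm = 1.3454740 amu; E_B = 1253.3 MeV; E_B/A = 8.245 MeV
⁶⁵Cu has the higher binding energy per nucleon, so it is the more tightly bound nucleus.

⁶⁵Cu; 8.76 MeV/nucleon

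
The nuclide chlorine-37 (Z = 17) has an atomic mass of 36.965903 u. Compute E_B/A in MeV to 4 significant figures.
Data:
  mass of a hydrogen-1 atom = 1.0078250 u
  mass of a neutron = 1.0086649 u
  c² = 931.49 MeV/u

8.570 MeV/nucleon

Z = 17, so N = A − Z = 37 − 17 = 20.
Σm = 17·m(¹H) + 20·m_n = 17.1330250 + 20.1732980 = 37.3063230 u
The mass defect is 37.3063230 − 36.965903 = 0.3404200 u.
Binding energy = Δm·c² = 0.3404200 × 931.49 MeV/u = 317.098 MeV
Dividing by A = 37 gives 8.570 MeV per nucleon.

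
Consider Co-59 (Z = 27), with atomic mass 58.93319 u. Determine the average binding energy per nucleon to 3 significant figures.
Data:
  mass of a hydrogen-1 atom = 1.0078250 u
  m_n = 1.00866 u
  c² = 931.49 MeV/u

8.77 MeV/nucleon

Σm = 27·m(¹H) + 32·m_n = 27.2112750 + 32.27712 = 59.4883950 u
Mass defect Δm = 59.4883950 − 58.93319 = 0.5552050 u
Binding energy = Δm·c² = 0.5552050 × 931.49 MeV/u = 517.168 MeV
Per nucleon: 517.168 / 59 = 8.766 MeV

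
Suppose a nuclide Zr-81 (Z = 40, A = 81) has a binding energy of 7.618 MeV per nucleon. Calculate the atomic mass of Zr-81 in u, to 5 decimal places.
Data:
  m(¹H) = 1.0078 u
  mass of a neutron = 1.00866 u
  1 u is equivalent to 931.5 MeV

Total binding energy = 81 × 7.618 = 617.058 MeV
Mass defect = 617.058 MeV / (931.5 MeV/u) = 0.6624348 u
Constituent mass = 40(1.0078) + 41(1.00866) = 81.66706 u
Atomic mass = 81.66706 − 0.6624348 = 81.0046252 u ≈ 81.00463 u (to 5 decimal places)

81.00463 u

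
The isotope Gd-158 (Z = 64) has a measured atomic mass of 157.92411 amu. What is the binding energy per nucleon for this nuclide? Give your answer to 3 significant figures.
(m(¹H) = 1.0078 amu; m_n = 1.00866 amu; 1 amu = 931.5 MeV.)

Z = 64, so N = A − Z = 158 − 64 = 94.
Σm = 64·m(¹H) + 94·m_n = 64.4992 + 94.81404 = 159.31324 amu
The mass defect is 159.31324 − 157.92411 = 1.38913 amu.
Binding energy = Δm·c² = 1.38913 × 931.5 MeV/amu = 1293.97 MeV
BE/A = 1293.97 MeV / 158 = 8.190 MeV/nucleon

8.19 MeV/nucleon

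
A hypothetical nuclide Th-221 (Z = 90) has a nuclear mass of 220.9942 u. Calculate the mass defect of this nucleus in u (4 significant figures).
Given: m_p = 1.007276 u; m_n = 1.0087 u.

Z = 90, so N = A − Z = 221 − 90 = 131.
Total constituent mass: 90 × 1.007276 + 131 × 1.0087 = 222.794540 u
Δm = 222.794540 − 220.9942 = 1.800340 u

1.800 u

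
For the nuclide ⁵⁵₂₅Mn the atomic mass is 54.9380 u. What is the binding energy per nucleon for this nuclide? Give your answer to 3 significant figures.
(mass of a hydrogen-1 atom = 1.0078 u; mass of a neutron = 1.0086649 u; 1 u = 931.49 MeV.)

Z = 25, so N = A − Z = 55 − 25 = 30.
Mass of separated nucleons = 25(1.0078) + 30(1.0086649) = 25.1950 + 30.2599470 = 55.4549470 u
Δm = 55.4549470 − 54.9380 = 0.5169470 u
E_B = 0.5169470 × 931.49 = 481.531 MeV
BE/A = 481.531 MeV / 55 = 8.755 MeV/nucleon

8.76 MeV/nucleon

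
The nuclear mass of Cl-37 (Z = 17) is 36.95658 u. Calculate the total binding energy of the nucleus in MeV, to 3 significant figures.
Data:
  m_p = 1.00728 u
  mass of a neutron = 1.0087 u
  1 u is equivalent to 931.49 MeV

Mass of separated nucleons = 17(1.00728) + 20(1.0087) = 17.12376 + 20.1740 = 37.29776 u
Δm = 37.29776 − 36.95658 = 0.34118 u
Converting to energy: 0.34118 u × 931.49 MeV/u = 317.806 MeV

318 MeV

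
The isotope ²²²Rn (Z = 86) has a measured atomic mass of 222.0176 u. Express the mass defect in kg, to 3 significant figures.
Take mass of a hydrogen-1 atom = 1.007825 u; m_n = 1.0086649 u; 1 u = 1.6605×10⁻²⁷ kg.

Σm = 86·m(¹H) + 136·m_n = 86.672950 + 137.1784264 = 223.8513764 u
The mass defect is 223.8513764 − 222.0176 = 1.8337764 u.
In SI units: 1.8337764 u × 1.6605×10⁻²⁷ kg/u = 3.04499e-27 kg

3.04e-27 kg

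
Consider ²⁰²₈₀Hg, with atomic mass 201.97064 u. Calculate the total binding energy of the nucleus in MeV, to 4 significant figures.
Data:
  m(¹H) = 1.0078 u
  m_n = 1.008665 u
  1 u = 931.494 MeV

With 80 protons and 122 neutrons (A = 202):
Total constituent mass: 80 × 1.0078 + 122 × 1.008665 = 203.681130 u
The mass defect is 203.681130 − 201.97064 = 1.710490 u.
E_B = 1.710490 × 931.494 = 1593.31 MeV

1593 MeV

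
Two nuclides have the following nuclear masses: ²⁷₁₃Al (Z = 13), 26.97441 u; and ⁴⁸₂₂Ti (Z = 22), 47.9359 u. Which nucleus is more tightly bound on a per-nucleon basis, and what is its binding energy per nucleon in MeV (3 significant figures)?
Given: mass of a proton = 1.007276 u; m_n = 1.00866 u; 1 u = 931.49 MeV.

²⁷₁₃Al: Σm = 13(1.007276) + 14(1.00866) = 27.215828 u; Δm = 0.241418 u; E_B = 224.88 MeV; E_B/A = 8.329 MeV
⁴⁸₂₂Ti: Σm = 22(1.007276) + 26(1.00866) = 48.385232 u; Δm = 0.449332 u; E_B = 418.55 MeV; E_B/A = 8.720 MeV
⁴⁸₂₂Ti has the higher binding energy per nucleon, so it is the more tightly bound nucleus.

⁴⁸₂₂Ti; 8.72 MeV/nucleon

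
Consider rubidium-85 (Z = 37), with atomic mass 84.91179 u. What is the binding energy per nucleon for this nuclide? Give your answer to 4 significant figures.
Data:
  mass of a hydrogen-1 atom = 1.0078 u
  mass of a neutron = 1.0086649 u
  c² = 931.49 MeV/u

8.687 MeV/nucleon

Z = 37, so N = A − Z = 85 − 37 = 48.
Mass of separated nucleons = 37(1.0078) + 48(1.0086649) = 37.2886 + 48.4159152 = 85.7045152 u
Mass defect Δm = 85.7045152 − 84.91179 = 0.7927252 u
E_B = 0.7927252 × 931.49 = 738.416 MeV
Per nucleon: 738.416 / 85 = 8.687 MeV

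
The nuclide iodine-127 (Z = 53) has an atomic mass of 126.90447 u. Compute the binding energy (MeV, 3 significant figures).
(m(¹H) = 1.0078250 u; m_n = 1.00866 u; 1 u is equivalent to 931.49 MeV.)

Σm = 53·m(¹H) + 74·m_n = 53.4147250 + 74.64084 = 128.0555650 u
Δm = 128.0555650 − 126.90447 = 1.1510950 u
Converting to energy: 1.1510950 u × 931.49 MeV/u = 1072.23 MeV

1070 MeV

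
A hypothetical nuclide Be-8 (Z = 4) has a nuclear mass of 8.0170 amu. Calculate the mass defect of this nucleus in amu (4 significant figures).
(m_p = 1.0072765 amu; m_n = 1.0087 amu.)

0.04691 amu

With 4 protons and 4 neutrons (A = 8):
Total constituent mass: 4 × 1.0072765 + 4 × 1.0087 = 8.0639060 amu
Mass defect Δm = 8.0639060 − 8.0170 = 0.0469060 amu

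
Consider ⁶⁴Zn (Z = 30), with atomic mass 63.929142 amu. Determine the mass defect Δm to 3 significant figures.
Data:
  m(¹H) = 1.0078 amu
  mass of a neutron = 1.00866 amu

0.599 amu

Total constituent mass: 30 × 1.0078 + 34 × 1.00866 = 64.52844 amu
Mass defect Δm = 64.52844 − 63.929142 = 0.599298 amu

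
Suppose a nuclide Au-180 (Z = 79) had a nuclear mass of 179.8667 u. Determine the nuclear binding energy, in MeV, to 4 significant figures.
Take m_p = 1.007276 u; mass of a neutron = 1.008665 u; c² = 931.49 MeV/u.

Z = 79, so N = A − Z = 180 − 79 = 101.
Σm = 79·m_p + 101·m_n = 79.574804 + 101.875165 = 181.449969 u
Mass defect Δm = 181.449969 − 179.8667 = 1.583269 u
E_B = 1.583269 × 931.49 = 1474.80 MeV

1475 MeV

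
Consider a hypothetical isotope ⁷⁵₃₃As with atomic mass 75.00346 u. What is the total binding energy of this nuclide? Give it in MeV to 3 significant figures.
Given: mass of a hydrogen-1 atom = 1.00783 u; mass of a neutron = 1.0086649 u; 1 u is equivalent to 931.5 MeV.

576 MeV

Mass of separated nucleons = 33(1.00783) + 42(1.0086649) = 33.25839 + 42.3639258 = 75.6223158 u
Mass defect Δm = 75.6223158 − 75.00346 = 0.6188558 u
E_B = 0.6188558 × 931.5 = 576.464 MeV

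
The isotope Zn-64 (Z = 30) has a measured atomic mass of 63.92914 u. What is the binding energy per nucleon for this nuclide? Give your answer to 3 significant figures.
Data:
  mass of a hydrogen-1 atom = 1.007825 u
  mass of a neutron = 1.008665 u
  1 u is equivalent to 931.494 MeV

With 30 protons and 34 neutrons (A = 64):
Mass of separated nucleons = 30(1.007825) + 34(1.008665) = 30.234750 + 34.294610 = 64.529360 u
Δm = 64.529360 − 63.92914 = 0.600220 u
E_B = 0.600220 × 931.494 = 559.101 MeV
BE/A = 559.101 MeV / 64 = 8.736 MeV/nucleon

8.74 MeV/nucleon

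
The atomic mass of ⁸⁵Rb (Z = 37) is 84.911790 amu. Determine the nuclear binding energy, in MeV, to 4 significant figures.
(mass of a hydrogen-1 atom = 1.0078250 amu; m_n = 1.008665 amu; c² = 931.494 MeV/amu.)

739.3 MeV

Total constituent mass: 37 × 1.0078250 + 48 × 1.008665 = 85.7054450 amu
The mass defect is 85.7054450 − 84.911790 = 0.7936550 amu.
Binding energy = Δm·c² = 0.7936550 × 931.494 MeV/amu = 739.285 MeV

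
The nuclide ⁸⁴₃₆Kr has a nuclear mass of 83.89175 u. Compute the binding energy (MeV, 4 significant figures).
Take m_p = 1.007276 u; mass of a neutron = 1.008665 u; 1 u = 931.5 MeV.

732.3 MeV

Total constituent mass: 36 × 1.007276 + 48 × 1.008665 = 84.677856 u
Mass defect Δm = 84.677856 − 83.89175 = 0.786106 u
Converting to energy: 0.786106 u × 931.5 MeV/u = 732.258 MeV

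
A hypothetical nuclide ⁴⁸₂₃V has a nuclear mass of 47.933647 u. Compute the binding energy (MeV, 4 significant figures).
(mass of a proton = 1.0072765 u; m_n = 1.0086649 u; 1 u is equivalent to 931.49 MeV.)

Z = 23, so N = A − Z = 48 − 23 = 25.
Mass of separated nucleons = 23(1.0072765) + 25(1.0086649) = 23.1673595 + 25.2166225 = 48.3839820 u
Δm = 48.3839820 − 47.933647 = 0.4503350 u
Binding energy = Δm·c² = 0.4503350 × 931.49 MeV/u = 419.483 MeV

419.5 MeV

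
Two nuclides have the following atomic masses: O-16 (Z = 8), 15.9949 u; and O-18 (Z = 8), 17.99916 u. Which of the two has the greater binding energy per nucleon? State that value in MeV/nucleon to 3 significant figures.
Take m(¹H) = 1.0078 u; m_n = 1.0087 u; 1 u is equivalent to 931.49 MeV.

O-16; 7.98 MeV/nucleon

O-16: Σm = 8(1.0078) + 8(1.0087) = 16.1320 u; Δm = 0.1371 u; E_B = 127.71 MeV; E_B/A = 7.982 MeV
O-18: Σm = 8(1.0078) + 10(1.0087) = 18.1494 u; Δm = 0.15024 u; E_B = 139.947 MeV; E_B/A = 7.7748 MeV
O-16 has the higher binding energy per nucleon, so it is the more tightly bound nucleus.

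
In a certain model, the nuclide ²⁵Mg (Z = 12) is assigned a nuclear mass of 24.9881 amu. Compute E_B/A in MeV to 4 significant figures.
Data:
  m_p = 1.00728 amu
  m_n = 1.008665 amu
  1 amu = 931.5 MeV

7.896 MeV/nucleon

The nucleus contains 12 protons and 25 − 12 = 13 neutrons.
Σm = 12·m_p + 13·m_n = 12.08736 + 13.112645 = 25.200005 amu
Δm = 25.200005 − 24.9881 = 0.211905 amu
E_B = 0.211905 × 931.5 = 197.390 MeV
Per nucleon: 197.390 / 25 = 7.896 MeV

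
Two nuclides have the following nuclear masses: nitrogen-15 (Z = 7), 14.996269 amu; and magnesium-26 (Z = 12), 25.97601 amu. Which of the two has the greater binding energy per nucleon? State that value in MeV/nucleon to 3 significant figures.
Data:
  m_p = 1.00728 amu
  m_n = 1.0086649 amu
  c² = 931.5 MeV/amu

magnesium-26; 8.34 MeV/nucleon

nitrogen-15: Σm = 7(1.00728) + 8(1.0086649) = 15.1202792 amu; Δm = 0.1240102 amu; E_B = 115.52 MeV; E_B/A = 7.701 MeV
magnesium-26: Σm = 12(1.00728) + 14(1.0086649) = 26.2086686 amu; Δm = 0.2326586 amu; E_B = 216.72 MeV; E_B/A = 8.335 MeV
magnesium-26 has the higher binding energy per nucleon, so it is the more tightly bound nucleus.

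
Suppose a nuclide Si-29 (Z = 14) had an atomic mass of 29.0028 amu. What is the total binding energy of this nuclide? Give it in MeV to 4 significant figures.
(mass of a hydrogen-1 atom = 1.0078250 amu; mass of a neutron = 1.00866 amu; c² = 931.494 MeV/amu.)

220.4 MeV

With 14 protons and 15 neutrons (A = 29):
Total constituent mass: 14 × 1.0078250 + 15 × 1.00866 = 29.2394500 amu
The mass defect is 29.2394500 − 29.0028 = 0.2366500 amu.
Binding energy = Δm·c² = 0.2366500 × 931.494 MeV/amu = 220.438 MeV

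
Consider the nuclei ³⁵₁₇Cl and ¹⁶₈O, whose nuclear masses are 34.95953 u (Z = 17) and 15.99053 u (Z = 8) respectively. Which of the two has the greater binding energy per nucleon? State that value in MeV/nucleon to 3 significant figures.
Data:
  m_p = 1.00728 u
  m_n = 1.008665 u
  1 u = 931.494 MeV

³⁵₁₇Cl; 8.52 MeV/nucleon

³⁵₁₇Cl: Σm = 17(1.00728) + 18(1.008665) = 35.279730 u; Δm = 0.320200 u; E_B = 298.26 MeV; E_B/A = 8.522 MeV
¹⁶₈O: Σm = 8(1.00728) + 8(1.008665) = 16.127560 u; Δm = 0.137030 u; E_B = 127.64 MeV; E_B/A = 7.978 MeV
³⁵₁₇Cl has the higher binding energy per nucleon, so it is the more tightly bound nucleus.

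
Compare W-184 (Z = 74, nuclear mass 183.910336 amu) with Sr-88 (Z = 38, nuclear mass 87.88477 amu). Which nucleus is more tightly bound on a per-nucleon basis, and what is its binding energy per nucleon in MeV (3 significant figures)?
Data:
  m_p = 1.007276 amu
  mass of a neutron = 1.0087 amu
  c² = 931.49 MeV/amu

W-184: Σm = 74(1.007276) + 110(1.0087) = 185.495424 amu; Δm = 1.585088 amu; E_B = 1476.5 MeV; E_B/A = 8.024 MeV
Sr-88: Σm = 38(1.007276) + 50(1.0087) = 88.711488 amu; Δm = 0.826718 amu; E_B = 770.08 MeV; E_B/A = 8.751 MeV
Sr-88 has the higher binding energy per nucleon, so it is the more tightly bound nucleus.

Sr-88; 8.75 MeV/nucleon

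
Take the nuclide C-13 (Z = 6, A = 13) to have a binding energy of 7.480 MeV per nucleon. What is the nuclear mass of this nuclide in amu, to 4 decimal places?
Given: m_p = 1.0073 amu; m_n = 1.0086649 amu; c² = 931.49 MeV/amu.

13.0001 amu

Total binding energy = 13 × 7.480 = 97.240 MeV
Mass defect = 97.240 MeV / (931.49 MeV/amu) = 0.104392 amu
Constituent mass = 6(1.0073) + 7(1.0086649) = 13.1044543 amu
Nuclear mass = 13.1044543 − 0.104392 = 13.0000623 amu ≈ 13.0001 amu (to 4 decimal places)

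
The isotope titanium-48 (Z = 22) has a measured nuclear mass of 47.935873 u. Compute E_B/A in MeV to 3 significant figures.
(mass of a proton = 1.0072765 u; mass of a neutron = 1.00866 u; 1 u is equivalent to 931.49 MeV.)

8.72 MeV/nucleon

Z = 22, so N = A − Z = 48 − 22 = 26.
Total constituent mass: 22 × 1.0072765 + 26 × 1.00866 = 48.3852430 u
Δm = 48.3852430 − 47.935873 = 0.4493700 u
E_B = 0.4493700 × 931.49 = 418.5837 MeV
Dividing by A = 48 gives 8.720 MeV per nucleon.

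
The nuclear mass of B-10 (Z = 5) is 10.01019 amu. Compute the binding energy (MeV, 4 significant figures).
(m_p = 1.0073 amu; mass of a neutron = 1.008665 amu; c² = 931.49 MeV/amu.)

Mass of separated nucleons = 5(1.0073) + 5(1.008665) = 5.0365 + 5.043325 = 10.079825 amu
The mass defect is 10.079825 − 10.01019 = 0.069635 amu.
Converting to energy: 0.069635 amu × 931.49 MeV/amu = 64.8643 MeV

64.86 MeV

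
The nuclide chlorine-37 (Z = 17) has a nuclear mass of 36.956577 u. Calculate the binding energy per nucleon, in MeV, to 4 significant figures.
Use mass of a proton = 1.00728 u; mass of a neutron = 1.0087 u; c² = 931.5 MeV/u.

Mass of separated nucleons = 17(1.00728) + 20(1.0087) = 17.12376 + 20.1740 = 37.29776 u
The mass defect is 37.29776 − 36.956577 = 0.341183 u.
Converting to energy: 0.341183 u × 931.5 MeV/u = 317.812 MeV
BE/A = 317.812 MeV / 37 = 8.590 MeV/nucleon

8.590 MeV/nucleon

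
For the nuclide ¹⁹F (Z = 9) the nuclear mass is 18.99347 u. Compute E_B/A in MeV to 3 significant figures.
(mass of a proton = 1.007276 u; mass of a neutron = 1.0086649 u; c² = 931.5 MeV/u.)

With 9 protons and 10 neutrons (A = 19):
Σm = 9·m_p + 10·m_n = 9.065484 + 10.0866490 = 19.1521330 u
Δm = 19.1521330 − 18.99347 = 0.1586630 u
Converting to energy: 0.1586630 u × 931.5 MeV/u = 147.795 MeV
Per nucleon: 147.795 / 19 = 7.779 MeV

7.78 MeV/nucleon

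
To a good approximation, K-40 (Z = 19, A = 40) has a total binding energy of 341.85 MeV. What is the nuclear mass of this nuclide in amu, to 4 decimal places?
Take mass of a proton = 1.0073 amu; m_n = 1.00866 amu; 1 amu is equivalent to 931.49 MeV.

Mass defect = 341.85 MeV / (931.49 MeV/amu) = 0.366993 amu
Constituent mass = 19(1.0073) + 21(1.00866) = 40.32056 amu
Nuclear mass = 40.32056 − 0.366993 = 39.953567 amu ≈ 39.9536 amu (to 4 decimal places)

39.9536 amu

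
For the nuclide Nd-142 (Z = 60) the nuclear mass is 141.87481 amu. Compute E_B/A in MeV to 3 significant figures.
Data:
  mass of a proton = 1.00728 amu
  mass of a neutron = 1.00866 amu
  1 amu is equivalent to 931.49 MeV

8.34 MeV/nucleon

Z = 60, so N = A − Z = 142 − 60 = 82.
Σm = 60·m_p + 82·m_n = 60.43680 + 82.71012 = 143.14692 amu
The mass defect is 143.14692 − 141.87481 = 1.27211 amu.
E_B = 1.27211 × 931.49 = 1184.96 MeV
Per nucleon: 1184.96 / 142 = 8.3448 MeV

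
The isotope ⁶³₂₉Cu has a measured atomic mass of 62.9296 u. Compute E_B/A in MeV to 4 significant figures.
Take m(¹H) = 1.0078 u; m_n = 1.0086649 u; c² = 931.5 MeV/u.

The nucleus contains 29 protons and 63 − 29 = 34 neutrons.
Mass of separated nucleons = 29(1.0078) + 34(1.0086649) = 29.2262 + 34.2946066 = 63.5208066 u
The mass defect is 63.5208066 − 62.9296 = 0.5912066 u.
Binding energy = Δm·c² = 0.5912066 × 931.5 MeV/u = 550.709 MeV
Dividing by A = 63 gives 8.741 MeV per nucleon.

8.741 MeV/nucleon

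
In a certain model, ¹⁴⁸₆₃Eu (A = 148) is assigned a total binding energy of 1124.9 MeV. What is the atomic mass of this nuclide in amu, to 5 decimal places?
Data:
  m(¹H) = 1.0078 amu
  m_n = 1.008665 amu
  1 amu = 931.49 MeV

Mass defect = 1124.9 MeV / (931.49 MeV/amu) = 1.2076351 amu
Constituent mass = 63(1.0078) + 85(1.008665) = 149.227925 amu
Atomic mass = 149.227925 − 1.2076351 = 148.0202899 amu ≈ 148.02029 amu (to 5 decimal places)

148.02029 amu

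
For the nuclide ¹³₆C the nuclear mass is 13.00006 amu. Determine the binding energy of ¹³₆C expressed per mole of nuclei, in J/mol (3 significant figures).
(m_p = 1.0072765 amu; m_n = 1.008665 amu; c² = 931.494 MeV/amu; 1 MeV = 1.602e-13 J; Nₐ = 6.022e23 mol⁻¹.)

9.37e+12 J/mol

The nucleus contains 6 protons and 13 − 6 = 7 neutrons.
Σm = 6·m_p + 7·m_n = 6.0436590 + 7.060655 = 13.1043140 amu
The mass defect is 13.1043140 − 13.00006 = 0.1042540 amu.
E_B = 0.1042540 × 931.494 = 97.1120 MeV
Per nucleus in joules: 97.1120 MeV × 1.602e-13 J/MeV = 1.5557e-11 J
Per mole: 1.5557e-11 J × 6.022e23 mol⁻¹ = 9.3684e+12 J/mol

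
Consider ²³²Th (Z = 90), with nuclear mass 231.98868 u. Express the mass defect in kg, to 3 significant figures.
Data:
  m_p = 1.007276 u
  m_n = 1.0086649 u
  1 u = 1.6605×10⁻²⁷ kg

Total constituent mass: 90 × 1.007276 + 142 × 1.0086649 = 233.8852558 u
The mass defect is 233.8852558 − 231.98868 = 1.8965758 u.
In SI units: 1.8965758 u × 1.6605×10⁻²⁷ kg/u = 3.1493e-27 kg

3.15e-27 kg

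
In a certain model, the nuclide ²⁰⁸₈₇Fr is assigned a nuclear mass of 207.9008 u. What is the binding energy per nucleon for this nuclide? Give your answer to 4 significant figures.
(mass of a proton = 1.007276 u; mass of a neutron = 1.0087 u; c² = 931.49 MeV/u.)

Z = 87, so N = A − Z = 208 − 87 = 121.
Σm = 87·m_p + 121·m_n = 87.633012 + 122.0527 = 209.685712 u
The mass defect is 209.685712 − 207.9008 = 1.784912 u.
Converting to energy: 1.784912 u × 931.49 MeV/u = 1662.63 MeV
Dividing by A = 208 gives 7.993 MeV per nucleon.

7.993 MeV/nucleon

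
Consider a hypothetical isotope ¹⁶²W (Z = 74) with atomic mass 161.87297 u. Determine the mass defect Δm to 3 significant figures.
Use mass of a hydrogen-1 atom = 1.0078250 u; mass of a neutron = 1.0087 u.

The nucleus contains 74 protons and 162 − 74 = 88 neutrons.
Σm = 74·m(¹H) + 88·m_n = 74.5790500 + 88.7656 = 163.3446500 u
Δm = 163.3446500 − 161.87297 = 1.4716800 u

1.47 u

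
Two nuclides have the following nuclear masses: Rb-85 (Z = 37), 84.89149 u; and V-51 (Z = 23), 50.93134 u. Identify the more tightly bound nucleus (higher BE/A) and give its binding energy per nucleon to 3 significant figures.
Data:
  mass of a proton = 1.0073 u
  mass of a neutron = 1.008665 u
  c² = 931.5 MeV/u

Rb-85: Σm = 37(1.0073) + 48(1.008665) = 85.686020 u; Δm = 0.794530 u; E_B = 740.10 MeV; E_B/A = 8.707 MeV
V-51: Σm = 23(1.0073) + 28(1.008665) = 51.410520 u; Δm = 0.479180 u; E_B = 446.36 MeV; E_B/A = 8.752 MeV
V-51 has the higher binding energy per nucleon, so it is the more tightly bound nucleus.

V-51; 8.75 MeV/nucleon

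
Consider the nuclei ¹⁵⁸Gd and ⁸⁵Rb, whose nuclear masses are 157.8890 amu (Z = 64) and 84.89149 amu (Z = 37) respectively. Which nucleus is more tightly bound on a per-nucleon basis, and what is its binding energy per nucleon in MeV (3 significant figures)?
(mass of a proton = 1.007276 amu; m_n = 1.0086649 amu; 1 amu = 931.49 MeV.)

¹⁵⁸Gd: Σm = 64(1.007276) + 94(1.0086649) = 159.2801646 amu; Δm = 1.3911646 amu; E_B = 1295.9 MeV; E_B/A = 8.202 MeV
⁸⁵Rb: Σm = 37(1.007276) + 48(1.0086649) = 85.6851272 amu; Δm = 0.7936372 amu; E_B = 739.27 MeV; E_B/A = 8.697 MeV
⁸⁵Rb has the higher binding energy per nucleon, so it is the more tightly bound nucleus.

⁸⁵Rb; 8.70 MeV/nucleon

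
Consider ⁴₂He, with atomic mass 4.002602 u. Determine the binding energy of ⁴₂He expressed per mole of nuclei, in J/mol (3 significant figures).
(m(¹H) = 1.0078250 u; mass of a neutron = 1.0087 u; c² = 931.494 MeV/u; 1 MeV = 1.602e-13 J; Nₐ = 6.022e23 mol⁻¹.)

2.74e+12 J/mol

With 2 protons and 2 neutrons (A = 4):
Σm = 2·m(¹H) + 2·m_n = 2.0156500 + 2.0174 = 4.0330500 u
The mass defect is 4.0330500 − 4.002602 = 0.0304480 u.
E_B = 0.0304480 × 931.494 = 28.3621 MeV
Per nucleus in joules: 28.3621 MeV × 1.602e-13 J/MeV = 4.5436e-12 J
Per mole: 4.5436e-12 J × 6.022e23 mol⁻¹ = 2.7362e+12 J/mol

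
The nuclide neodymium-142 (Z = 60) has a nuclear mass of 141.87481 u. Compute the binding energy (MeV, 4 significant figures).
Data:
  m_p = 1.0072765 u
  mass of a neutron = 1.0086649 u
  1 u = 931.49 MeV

1185 MeV

Total constituent mass: 60 × 1.0072765 + 82 × 1.0086649 = 143.1471118 u
The mass defect is 143.1471118 − 141.87481 = 1.2723018 u.
Binding energy = Δm·c² = 1.2723018 × 931.49 MeV/u = 1185.14 MeV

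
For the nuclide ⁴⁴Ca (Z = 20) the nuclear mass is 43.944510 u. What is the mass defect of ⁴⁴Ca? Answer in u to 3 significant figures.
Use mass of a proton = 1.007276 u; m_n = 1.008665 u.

0.409 u

Z = 20, so N = A − Z = 44 − 20 = 24.
Total constituent mass: 20 × 1.007276 + 24 × 1.008665 = 44.353480 u
Mass defect Δm = 44.353480 − 43.944510 = 0.408970 u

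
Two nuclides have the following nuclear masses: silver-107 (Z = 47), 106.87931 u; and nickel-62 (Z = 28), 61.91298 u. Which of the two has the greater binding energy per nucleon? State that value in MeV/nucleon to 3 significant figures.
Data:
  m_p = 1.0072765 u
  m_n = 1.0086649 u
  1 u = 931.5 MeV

silver-107: Σm = 47(1.0072765) + 60(1.0086649) = 107.8618895 u; Δm = 0.9825795 u; E_B = 915.27 MeV; E_B/A = 8.554 MeV
nickel-62: Σm = 28(1.0072765) + 34(1.0086649) = 62.4983486 u; Δm = 0.5853686 u; E_B = 545.27 MeV; E_B/A = 8.7947 MeV
nickel-62 has the higher binding energy per nucleon, so it is the more tightly bound nucleus.

nickel-62; 8.79 MeV/nucleon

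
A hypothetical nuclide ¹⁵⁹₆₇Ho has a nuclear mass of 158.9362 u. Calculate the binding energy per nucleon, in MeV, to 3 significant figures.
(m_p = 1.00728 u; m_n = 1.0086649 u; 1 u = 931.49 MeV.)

The nucleus contains 67 protons and 159 − 67 = 92 neutrons.
Σm = 67·m_p + 92·m_n = 67.48776 + 92.7971708 = 160.2849308 u
Δm = 160.2849308 − 158.9362 = 1.3487308 u
E_B = 1.3487308 × 931.49 = 1256.33 MeV
Dividing by A = 159 gives 7.901 MeV per nucleon.

7.90 MeV/nucleon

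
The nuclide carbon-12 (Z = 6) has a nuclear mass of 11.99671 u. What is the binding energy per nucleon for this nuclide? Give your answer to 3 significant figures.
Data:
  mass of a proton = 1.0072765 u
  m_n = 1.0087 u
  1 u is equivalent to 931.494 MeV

7.70 MeV/nucleon

The nucleus contains 6 protons and 12 − 6 = 6 neutrons.
Σm = 6·m_p + 6·m_n = 6.0436590 + 6.0522 = 12.0958590 u
Δm = 12.0958590 − 11.99671 = 0.0991490 u
Converting to energy: 0.0991490 u × 931.494 MeV/u = 92.3567 MeV
Per nucleon: 92.3567 / 12 = 7.696 MeV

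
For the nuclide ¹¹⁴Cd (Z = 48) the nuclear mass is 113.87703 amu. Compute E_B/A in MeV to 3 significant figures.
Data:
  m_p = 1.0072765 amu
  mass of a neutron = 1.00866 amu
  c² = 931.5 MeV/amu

The nucleus contains 48 protons and 114 − 48 = 66 neutrons.
Total constituent mass: 48 × 1.0072765 + 66 × 1.00866 = 114.9208320 amu
Δm = 114.9208320 − 113.87703 = 1.0438020 amu
Binding energy = Δm·c² = 1.0438020 × 931.5 MeV/amu = 972.302 MeV
BE/A = 972.302 MeV / 114 = 8.529 MeV/nucleon

8.53 MeV/nucleon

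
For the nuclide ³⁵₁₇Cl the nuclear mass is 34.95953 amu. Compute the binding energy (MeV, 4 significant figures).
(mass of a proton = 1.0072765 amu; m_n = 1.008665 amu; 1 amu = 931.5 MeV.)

Σm = 17·m_p + 18·m_n = 17.1237005 + 18.155970 = 35.2796705 amu
Δm = 35.2796705 − 34.95953 = 0.3201405 amu
Converting to energy: 0.3201405 amu × 931.5 MeV/amu = 298.211 MeV

298.2 MeV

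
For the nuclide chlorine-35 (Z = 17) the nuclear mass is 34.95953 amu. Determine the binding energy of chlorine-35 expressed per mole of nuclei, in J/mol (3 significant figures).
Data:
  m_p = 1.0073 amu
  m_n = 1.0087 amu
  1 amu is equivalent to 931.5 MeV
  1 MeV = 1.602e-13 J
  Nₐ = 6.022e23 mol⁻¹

With 17 protons and 18 neutrons (A = 35):
Σm = 17·m_p + 18·m_n = 17.1241 + 18.1566 = 35.2807 amu
Δm = 35.2807 − 34.95953 = 0.32117 amu
Converting to energy: 0.32117 amu × 931.5 MeV/amu = 299.170 MeV
Per nucleus in joules: 299.170 MeV × 1.602e-13 J/MeV = 4.7927e-11 J
Per mole: 4.7927e-11 J × 6.022e23 mol⁻¹ = 2.8862e+13 J/mol

2.89e+13 J/mol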